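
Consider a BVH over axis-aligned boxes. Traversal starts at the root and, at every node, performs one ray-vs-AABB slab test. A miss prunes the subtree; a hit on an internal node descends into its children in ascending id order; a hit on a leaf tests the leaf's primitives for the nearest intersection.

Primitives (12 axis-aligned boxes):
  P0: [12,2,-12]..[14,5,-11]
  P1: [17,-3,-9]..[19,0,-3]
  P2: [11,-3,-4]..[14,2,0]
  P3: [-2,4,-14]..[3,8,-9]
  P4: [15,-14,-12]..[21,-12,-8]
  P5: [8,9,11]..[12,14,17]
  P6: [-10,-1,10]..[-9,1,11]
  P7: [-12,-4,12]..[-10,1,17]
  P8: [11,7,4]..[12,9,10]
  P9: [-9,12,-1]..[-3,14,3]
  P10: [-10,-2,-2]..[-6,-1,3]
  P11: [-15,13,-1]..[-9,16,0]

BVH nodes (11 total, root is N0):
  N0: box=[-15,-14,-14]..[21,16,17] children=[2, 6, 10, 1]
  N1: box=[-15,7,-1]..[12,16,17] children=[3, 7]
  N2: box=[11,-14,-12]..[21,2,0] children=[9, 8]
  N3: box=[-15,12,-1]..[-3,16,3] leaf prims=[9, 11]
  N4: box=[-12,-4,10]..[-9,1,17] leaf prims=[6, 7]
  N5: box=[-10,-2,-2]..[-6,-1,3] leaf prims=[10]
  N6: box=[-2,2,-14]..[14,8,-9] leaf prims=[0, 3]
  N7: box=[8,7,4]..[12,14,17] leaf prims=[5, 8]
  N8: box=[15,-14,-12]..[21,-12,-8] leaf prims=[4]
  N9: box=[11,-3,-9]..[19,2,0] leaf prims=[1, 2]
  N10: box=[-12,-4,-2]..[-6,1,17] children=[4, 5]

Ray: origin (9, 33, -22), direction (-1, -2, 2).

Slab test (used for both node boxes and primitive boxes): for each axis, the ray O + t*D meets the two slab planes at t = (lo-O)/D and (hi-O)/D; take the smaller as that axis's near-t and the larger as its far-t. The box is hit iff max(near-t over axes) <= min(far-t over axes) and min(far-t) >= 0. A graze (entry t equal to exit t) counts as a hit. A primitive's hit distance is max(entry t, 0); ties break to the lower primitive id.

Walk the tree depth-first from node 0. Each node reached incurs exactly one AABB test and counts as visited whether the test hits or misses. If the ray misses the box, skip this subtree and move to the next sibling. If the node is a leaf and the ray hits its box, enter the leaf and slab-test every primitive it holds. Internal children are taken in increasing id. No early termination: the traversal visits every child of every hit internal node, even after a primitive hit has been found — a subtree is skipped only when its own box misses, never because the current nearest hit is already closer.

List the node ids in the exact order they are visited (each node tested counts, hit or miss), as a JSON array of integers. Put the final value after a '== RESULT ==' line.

Walk:
N0 x:[-12,24] y:[17/2,47/2] z:[4,39/2] -> hit [17/2,39/2], descend [1, 2, 6, 10]
  N1 x:[-3,24] y:[17/2,13] z:[21/2,39/2] -> hit [21/2,13], descend [3, 7]
    N3 x:[12,24] y:[17/2,21/2] z:[21/2,25/2] -> miss, prune
    N7 x:[-3,1] y:[19/2,13] z:[13,39/2] -> miss, prune
  N2 x:[-12,-2] y:[31/2,47/2] z:[5,11] -> miss, prune
  N6 x:[-5,11] y:[25/2,31/2] z:[4,13/2] -> miss, prune
  N10 x:[15,21] y:[16,37/2] z:[10,39/2] -> hit [16,37/2], descend [4, 5]
    N4 x:[18,21] y:[16,37/2] z:[16,39/2] -> hit [18,37/2] leaf, test {P6(miss), P7(miss)}
    N5 x:[15,19] y:[17,35/2] z:[10,25/2] -> miss, prune

Visited [0, 1, 3, 7, 2, 6, 10, 4, 5]. Tests: 9 box, 1 leaf. Nearest: miss.

== RESULT ==
[0, 1, 3, 7, 2, 6, 10, 4, 5]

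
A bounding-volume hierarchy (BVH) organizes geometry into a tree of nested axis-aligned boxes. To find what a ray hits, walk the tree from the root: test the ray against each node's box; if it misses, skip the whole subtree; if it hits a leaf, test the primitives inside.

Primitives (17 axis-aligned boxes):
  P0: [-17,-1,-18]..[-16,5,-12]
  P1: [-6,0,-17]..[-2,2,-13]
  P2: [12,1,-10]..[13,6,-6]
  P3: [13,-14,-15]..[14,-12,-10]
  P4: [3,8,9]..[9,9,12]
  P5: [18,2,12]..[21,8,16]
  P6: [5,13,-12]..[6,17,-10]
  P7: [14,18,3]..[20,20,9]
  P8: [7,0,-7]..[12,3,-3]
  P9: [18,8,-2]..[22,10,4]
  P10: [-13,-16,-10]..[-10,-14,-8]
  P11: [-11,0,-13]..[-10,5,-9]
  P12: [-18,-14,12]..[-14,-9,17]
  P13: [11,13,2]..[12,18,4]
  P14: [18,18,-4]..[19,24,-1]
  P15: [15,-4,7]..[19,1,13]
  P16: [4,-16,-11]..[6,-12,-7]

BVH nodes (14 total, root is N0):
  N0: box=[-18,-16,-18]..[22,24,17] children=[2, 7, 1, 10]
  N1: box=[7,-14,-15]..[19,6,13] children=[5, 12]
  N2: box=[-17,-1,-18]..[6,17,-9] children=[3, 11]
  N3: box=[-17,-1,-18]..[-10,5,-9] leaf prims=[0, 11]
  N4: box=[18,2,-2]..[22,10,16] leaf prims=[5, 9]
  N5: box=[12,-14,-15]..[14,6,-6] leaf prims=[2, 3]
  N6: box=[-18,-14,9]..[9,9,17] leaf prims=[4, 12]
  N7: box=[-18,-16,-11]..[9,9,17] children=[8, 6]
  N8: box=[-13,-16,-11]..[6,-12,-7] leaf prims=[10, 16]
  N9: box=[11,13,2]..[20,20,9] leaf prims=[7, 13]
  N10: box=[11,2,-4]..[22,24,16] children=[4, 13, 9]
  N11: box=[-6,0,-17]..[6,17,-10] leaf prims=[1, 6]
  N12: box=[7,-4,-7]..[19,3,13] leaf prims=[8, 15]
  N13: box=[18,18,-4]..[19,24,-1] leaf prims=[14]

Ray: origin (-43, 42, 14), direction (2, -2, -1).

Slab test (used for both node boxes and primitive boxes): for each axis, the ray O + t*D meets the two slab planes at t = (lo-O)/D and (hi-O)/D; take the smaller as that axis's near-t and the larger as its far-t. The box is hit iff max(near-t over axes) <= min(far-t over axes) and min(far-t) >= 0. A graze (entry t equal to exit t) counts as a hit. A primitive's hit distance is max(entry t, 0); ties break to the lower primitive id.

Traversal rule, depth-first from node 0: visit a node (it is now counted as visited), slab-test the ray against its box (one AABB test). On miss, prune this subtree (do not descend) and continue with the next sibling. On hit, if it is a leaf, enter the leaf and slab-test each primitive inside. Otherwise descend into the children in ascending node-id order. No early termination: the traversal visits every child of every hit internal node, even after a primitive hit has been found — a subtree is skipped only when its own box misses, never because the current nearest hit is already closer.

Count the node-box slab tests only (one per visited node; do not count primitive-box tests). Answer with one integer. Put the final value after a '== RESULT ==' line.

Walk:
N0 x:[25/2,65/2] y:[9,29] z:[-3,32] -> hit [25/2,29], descend [1, 2, 7, 10]
  N1 x:[25,31] y:[18,28] z:[1,29] -> hit [25,28], descend [5, 12]
    N5 x:[55/2,57/2] y:[18,28] z:[20,29] -> hit [55/2,28] leaf, test {P2(miss), P3@t=28}
    N12 x:[25,31] y:[39/2,23] z:[1,21] -> miss, prune
  N2 x:[13,49/2] y:[25/2,43/2] z:[23,32] -> miss, prune
  N7 x:[25/2,26] y:[33/2,29] z:[-3,25] -> hit [33/2,25], descend [6, 8]
    N6 x:[25/2,26] y:[33/2,28] z:[-3,5] -> miss, prune
    N8 x:[15,49/2] y:[27,29] z:[21,25] -> miss, prune
  N10 x:[27,65/2] y:[9,20] z:[-2,18] -> miss, prune

9 AABB tests over nodes [0, 1, 5, 12, 2, 7, 6, 8, 10]; 1 leaf entered; closest P3.

== RESULT ==
9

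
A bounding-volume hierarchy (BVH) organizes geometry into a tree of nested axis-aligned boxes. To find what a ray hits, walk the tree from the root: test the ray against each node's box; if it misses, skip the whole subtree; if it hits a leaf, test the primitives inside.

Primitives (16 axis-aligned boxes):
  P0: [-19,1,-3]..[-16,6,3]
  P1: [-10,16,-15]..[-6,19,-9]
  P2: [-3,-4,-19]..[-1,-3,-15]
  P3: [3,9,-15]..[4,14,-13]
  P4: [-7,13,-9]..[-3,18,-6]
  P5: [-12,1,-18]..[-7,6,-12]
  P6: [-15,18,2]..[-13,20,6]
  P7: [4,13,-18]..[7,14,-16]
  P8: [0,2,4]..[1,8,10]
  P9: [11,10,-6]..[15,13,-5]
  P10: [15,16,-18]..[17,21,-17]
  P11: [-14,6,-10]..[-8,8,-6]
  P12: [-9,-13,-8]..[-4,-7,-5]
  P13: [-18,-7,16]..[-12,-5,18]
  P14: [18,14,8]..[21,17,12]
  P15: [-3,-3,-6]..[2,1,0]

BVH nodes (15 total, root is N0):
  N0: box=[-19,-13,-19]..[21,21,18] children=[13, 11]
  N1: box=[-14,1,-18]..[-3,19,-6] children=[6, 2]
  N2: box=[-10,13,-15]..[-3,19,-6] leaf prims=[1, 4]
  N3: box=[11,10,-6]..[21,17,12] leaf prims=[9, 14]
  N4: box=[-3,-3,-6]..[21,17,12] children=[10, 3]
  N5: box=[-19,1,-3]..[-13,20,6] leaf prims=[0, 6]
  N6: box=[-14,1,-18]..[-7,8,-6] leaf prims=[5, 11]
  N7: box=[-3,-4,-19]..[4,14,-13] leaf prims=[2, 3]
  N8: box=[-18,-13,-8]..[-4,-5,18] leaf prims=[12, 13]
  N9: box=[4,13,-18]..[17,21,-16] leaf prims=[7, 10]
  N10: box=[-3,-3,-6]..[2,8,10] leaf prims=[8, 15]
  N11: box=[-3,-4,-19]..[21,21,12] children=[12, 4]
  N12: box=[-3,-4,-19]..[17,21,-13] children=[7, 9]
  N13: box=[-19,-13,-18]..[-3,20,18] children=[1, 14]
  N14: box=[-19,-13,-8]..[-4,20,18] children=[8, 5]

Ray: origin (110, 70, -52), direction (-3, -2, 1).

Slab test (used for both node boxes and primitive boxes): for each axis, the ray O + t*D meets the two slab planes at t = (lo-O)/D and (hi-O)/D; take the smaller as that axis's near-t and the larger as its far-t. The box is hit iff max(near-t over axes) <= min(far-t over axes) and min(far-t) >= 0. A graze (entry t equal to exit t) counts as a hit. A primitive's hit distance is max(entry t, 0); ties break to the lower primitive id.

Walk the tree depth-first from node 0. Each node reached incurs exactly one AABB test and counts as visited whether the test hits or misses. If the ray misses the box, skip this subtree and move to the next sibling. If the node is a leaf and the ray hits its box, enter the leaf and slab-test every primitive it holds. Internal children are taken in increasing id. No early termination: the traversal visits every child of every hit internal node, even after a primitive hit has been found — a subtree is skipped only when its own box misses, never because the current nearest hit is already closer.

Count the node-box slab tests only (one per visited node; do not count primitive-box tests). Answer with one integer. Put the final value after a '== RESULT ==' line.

Trace the traversal:
N0 x:[89/3,43] y:[49/2,83/2] z:[33,70] -> hit [33,83/2], descend [11, 13]
  N11 x:[89/3,113/3] y:[49/2,37] z:[33,64] -> hit [33,37], descend [4, 12]
    N4 x:[89/3,113/3] y:[53/2,73/2] z:[46,64] -> miss, prune
    N12 x:[31,113/3] y:[49/2,37] z:[33,39] -> hit [33,37], descend [7, 9]
      N7 x:[106/3,113/3] y:[28,37] z:[33,39] -> hit [106/3,37] leaf, test {P2@t=37, P3(miss)}
      N9 x:[31,106/3] y:[49/2,57/2] z:[34,36] -> miss, prune
  N13 x:[113/3,43] y:[25,83/2] z:[34,70] -> hit [113/3,83/2], descend [1, 14]
    N1 x:[113/3,124/3] y:[51/2,69/2] z:[34,46] -> miss, prune
    N14 x:[38,43] y:[25,83/2] z:[44,70] -> miss, prune

Visited [0, 11, 4, 12, 7, 9, 13, 1, 14]. Tests: 9 box, 1 leaf. Nearest: P2.

== RESULT ==
9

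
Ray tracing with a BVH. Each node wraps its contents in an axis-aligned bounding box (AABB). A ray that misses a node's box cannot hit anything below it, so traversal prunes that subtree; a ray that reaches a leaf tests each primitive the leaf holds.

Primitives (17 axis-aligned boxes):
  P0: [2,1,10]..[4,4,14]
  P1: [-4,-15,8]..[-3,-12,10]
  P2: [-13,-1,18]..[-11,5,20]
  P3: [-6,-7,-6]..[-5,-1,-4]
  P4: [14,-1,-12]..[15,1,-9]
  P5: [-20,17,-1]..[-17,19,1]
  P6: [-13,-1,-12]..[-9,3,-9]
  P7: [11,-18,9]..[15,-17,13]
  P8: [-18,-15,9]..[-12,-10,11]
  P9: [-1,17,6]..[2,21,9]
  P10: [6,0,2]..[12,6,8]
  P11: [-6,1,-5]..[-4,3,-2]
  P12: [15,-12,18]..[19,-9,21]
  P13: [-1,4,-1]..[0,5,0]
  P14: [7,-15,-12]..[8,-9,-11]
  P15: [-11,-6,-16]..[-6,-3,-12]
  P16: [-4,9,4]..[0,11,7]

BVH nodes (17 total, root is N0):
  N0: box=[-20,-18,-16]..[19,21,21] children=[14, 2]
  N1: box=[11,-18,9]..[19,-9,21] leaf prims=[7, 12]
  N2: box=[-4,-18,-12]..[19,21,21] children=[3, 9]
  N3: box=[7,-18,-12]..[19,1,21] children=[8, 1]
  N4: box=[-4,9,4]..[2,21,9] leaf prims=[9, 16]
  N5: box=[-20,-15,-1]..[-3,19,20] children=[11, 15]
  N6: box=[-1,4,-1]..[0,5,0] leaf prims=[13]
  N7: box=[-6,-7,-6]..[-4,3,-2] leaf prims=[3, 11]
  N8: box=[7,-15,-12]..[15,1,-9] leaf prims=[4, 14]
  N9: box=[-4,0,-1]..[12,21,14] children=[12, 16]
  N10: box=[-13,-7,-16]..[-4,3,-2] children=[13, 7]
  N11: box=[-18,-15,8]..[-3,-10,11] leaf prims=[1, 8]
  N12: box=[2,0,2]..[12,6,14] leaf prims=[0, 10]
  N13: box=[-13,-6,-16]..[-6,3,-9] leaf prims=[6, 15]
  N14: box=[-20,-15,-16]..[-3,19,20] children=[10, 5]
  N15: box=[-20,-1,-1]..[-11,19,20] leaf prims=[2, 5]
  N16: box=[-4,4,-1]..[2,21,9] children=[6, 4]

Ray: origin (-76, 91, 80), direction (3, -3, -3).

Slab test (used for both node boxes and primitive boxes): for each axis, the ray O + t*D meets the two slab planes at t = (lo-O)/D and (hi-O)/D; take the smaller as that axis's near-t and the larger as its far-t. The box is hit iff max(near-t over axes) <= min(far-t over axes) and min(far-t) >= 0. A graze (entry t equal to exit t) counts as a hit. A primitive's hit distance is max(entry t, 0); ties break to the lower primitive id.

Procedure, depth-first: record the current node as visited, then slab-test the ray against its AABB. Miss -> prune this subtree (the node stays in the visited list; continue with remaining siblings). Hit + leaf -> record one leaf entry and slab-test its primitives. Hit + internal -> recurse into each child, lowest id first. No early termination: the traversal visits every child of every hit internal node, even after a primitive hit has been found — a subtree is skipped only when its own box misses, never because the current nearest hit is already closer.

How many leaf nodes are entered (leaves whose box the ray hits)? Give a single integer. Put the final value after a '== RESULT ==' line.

Traverse from the root:
N0 x:[56/3,95/3] y:[70/3,109/3] z:[59/3,32] -> hit [70/3,95/3], descend [2, 14]
  N2 x:[24,95/3] y:[70/3,109/3] z:[59/3,92/3] -> hit [24,92/3], descend [3, 9]
    N3 x:[83/3,95/3] y:[30,109/3] z:[59/3,92/3] -> hit [30,92/3], descend [1, 8]
      N1 x:[29,95/3] y:[100/3,109/3] z:[59/3,71/3] -> miss, prune
      N8 x:[83/3,91/3] y:[30,106/3] z:[89/3,92/3] -> hit [30,91/3] leaf, test {P4@t=30, P14(miss)}
    N9 x:[24,88/3] y:[70/3,91/3] z:[22,27] -> hit [24,27], descend [12, 16]
      N12 x:[26,88/3] y:[85/3,91/3] z:[22,26] -> miss, prune
      N16 x:[24,26] y:[70/3,29] z:[71/3,27] -> hit [24,26], descend [4, 6]
        N4 x:[24,26] y:[70/3,82/3] z:[71/3,76/3] -> hit [24,76/3] leaf, test {P9(miss), P16(miss)}
        N6 x:[25,76/3] y:[86/3,29] z:[80/3,27] -> miss, prune
  N14 x:[56/3,73/3] y:[24,106/3] z:[20,32] -> hit [24,73/3], descend [5, 10]
    N5 x:[56/3,73/3] y:[24,106/3] z:[20,27] -> hit [24,73/3], descend [11, 15]
      N11 x:[58/3,73/3] y:[101/3,106/3] z:[23,24] -> miss, prune
      N15 x:[56/3,65/3] y:[24,92/3] z:[20,27] -> miss, prune
    N10 x:[21,24] y:[88/3,98/3] z:[82/3,32] -> miss, prune

15 AABB tests over nodes [0, 2, 3, 1, 8, 9, 12, 16, 4, 6, 14, 5, 11, 15, 10]; 2 leaves entered; closest P4.

== RESULT ==
2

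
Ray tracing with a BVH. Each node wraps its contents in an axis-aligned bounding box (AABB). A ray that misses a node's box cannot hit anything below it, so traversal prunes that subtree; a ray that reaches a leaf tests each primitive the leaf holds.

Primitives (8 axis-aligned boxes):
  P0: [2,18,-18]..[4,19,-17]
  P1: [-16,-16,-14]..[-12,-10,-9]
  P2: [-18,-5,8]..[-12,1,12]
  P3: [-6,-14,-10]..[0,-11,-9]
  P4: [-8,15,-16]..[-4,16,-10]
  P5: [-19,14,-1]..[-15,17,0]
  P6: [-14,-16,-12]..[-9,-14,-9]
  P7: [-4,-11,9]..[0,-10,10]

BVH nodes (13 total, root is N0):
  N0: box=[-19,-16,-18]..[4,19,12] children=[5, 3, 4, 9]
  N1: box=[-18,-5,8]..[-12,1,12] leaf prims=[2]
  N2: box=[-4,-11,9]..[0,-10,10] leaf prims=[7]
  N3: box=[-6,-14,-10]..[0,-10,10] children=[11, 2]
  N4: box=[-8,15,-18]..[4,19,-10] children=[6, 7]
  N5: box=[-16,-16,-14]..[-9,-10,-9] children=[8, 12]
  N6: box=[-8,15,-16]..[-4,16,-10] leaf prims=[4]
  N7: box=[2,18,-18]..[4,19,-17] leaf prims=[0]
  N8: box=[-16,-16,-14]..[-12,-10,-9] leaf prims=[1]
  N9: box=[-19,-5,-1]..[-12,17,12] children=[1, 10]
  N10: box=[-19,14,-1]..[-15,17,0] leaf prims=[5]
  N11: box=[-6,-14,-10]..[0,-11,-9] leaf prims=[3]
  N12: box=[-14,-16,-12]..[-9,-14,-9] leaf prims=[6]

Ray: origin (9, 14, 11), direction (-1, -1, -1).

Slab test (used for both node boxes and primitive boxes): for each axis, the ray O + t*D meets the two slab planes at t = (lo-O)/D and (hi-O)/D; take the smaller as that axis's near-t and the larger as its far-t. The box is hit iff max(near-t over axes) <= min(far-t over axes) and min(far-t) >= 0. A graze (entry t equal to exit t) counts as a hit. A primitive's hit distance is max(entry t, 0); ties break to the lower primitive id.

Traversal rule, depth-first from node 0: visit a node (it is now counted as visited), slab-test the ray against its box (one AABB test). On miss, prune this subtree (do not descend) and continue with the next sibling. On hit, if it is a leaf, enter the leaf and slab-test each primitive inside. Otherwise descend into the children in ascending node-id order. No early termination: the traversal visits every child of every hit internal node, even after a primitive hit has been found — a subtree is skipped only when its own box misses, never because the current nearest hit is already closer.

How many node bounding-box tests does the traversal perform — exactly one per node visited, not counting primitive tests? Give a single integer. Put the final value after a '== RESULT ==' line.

Trace the traversal:
N0 x:[5,28] y:[-5,30] z:[-1,29] -> hit [5,28], descend [3, 4, 5, 9]
  N3 x:[9,15] y:[24,28] z:[1,21] -> miss, prune
  N4 x:[5,17] y:[-5,-1] z:[21,29] -> miss, prune
  N5 x:[18,25] y:[24,30] z:[20,25] -> hit [24,25], descend [8, 12]
    N8 x:[21,25] y:[24,30] z:[20,25] -> hit [24,25] leaf, test {P1@t=24}
    N12 x:[18,23] y:[28,30] z:[20,23] -> miss, prune
  N9 x:[21,28] y:[-3,19] z:[-1,12] -> miss, prune

order=[0, 3, 4, 5, 8, 12, 9]  |boxes|=7  |leaves|=1  hit=P1

== RESULT ==
7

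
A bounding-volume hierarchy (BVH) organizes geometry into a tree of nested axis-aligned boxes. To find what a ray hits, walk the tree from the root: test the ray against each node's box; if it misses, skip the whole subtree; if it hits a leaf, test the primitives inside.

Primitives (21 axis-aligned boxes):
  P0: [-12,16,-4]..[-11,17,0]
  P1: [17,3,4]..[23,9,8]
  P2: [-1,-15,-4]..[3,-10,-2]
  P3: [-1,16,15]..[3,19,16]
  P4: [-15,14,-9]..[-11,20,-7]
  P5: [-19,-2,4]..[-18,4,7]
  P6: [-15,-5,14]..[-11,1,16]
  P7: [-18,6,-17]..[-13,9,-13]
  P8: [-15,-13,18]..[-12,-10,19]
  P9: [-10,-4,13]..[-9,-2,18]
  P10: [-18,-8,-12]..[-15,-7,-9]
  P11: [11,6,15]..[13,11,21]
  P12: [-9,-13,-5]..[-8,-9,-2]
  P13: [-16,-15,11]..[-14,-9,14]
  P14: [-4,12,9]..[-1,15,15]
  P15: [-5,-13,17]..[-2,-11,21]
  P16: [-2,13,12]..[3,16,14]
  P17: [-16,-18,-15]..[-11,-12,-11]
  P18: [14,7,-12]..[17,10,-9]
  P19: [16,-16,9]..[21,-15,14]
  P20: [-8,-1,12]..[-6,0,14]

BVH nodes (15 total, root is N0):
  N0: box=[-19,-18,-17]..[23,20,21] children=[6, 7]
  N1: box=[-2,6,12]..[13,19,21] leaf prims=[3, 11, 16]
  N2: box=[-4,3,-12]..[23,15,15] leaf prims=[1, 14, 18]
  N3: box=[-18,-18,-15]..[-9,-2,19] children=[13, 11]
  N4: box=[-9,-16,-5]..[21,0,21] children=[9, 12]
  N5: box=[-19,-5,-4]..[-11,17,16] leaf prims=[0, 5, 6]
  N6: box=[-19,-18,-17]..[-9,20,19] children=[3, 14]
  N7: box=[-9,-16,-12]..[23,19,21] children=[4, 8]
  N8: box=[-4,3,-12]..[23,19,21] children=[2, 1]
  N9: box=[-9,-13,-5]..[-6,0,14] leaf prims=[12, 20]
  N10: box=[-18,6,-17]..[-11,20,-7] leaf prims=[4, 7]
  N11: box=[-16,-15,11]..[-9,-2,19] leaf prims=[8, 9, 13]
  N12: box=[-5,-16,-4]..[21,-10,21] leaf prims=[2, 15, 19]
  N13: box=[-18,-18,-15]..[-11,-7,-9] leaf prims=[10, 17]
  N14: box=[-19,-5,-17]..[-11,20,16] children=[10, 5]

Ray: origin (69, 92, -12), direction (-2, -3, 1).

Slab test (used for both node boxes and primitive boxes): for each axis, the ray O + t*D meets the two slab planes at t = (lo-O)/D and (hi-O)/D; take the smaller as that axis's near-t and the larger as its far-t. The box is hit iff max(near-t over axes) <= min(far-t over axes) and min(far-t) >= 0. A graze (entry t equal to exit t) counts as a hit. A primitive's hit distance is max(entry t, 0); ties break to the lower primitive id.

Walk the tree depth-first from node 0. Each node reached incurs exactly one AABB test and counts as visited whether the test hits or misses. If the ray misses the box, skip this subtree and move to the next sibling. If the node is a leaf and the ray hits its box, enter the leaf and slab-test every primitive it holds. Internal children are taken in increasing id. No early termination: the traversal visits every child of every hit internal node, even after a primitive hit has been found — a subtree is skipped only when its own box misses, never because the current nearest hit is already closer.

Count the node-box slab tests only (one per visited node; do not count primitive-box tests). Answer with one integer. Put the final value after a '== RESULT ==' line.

Walk:
N0 x:[23,44] y:[24,110/3] z:[-5,33] -> hit [24,33], descend [6, 7]
  N6 x:[39,44] y:[24,110/3] z:[-5,31] -> miss, prune
  N7 x:[23,39] y:[73/3,36] z:[0,33] -> hit [73/3,33], descend [4, 8]
    N4 x:[24,39] y:[92/3,36] z:[7,33] -> hit [92/3,33], descend [9, 12]
      N9 x:[75/2,39] y:[92/3,35] z:[7,26] -> miss, prune
      N12 x:[24,37] y:[34,36] z:[8,33] -> miss, prune
    N8 x:[23,73/2] y:[73/3,89/3] z:[0,33] -> hit [73/3,89/3], descend [1, 2]
      N1 x:[28,71/2] y:[73/3,86/3] z:[24,33] -> hit [28,86/3] leaf, test {P3(miss), P11@t=28, P16(miss)}
      N2 x:[23,73/2] y:[77/3,89/3] z:[0,27] -> hit [77/3,27] leaf, test {P1(miss), P14(miss), P18(miss)}

Summary -> nodes [0, 6, 7, 4, 9, 12, 8, 1, 2]; box-tests=9; leaf-entries=2; first=P11

== RESULT ==
9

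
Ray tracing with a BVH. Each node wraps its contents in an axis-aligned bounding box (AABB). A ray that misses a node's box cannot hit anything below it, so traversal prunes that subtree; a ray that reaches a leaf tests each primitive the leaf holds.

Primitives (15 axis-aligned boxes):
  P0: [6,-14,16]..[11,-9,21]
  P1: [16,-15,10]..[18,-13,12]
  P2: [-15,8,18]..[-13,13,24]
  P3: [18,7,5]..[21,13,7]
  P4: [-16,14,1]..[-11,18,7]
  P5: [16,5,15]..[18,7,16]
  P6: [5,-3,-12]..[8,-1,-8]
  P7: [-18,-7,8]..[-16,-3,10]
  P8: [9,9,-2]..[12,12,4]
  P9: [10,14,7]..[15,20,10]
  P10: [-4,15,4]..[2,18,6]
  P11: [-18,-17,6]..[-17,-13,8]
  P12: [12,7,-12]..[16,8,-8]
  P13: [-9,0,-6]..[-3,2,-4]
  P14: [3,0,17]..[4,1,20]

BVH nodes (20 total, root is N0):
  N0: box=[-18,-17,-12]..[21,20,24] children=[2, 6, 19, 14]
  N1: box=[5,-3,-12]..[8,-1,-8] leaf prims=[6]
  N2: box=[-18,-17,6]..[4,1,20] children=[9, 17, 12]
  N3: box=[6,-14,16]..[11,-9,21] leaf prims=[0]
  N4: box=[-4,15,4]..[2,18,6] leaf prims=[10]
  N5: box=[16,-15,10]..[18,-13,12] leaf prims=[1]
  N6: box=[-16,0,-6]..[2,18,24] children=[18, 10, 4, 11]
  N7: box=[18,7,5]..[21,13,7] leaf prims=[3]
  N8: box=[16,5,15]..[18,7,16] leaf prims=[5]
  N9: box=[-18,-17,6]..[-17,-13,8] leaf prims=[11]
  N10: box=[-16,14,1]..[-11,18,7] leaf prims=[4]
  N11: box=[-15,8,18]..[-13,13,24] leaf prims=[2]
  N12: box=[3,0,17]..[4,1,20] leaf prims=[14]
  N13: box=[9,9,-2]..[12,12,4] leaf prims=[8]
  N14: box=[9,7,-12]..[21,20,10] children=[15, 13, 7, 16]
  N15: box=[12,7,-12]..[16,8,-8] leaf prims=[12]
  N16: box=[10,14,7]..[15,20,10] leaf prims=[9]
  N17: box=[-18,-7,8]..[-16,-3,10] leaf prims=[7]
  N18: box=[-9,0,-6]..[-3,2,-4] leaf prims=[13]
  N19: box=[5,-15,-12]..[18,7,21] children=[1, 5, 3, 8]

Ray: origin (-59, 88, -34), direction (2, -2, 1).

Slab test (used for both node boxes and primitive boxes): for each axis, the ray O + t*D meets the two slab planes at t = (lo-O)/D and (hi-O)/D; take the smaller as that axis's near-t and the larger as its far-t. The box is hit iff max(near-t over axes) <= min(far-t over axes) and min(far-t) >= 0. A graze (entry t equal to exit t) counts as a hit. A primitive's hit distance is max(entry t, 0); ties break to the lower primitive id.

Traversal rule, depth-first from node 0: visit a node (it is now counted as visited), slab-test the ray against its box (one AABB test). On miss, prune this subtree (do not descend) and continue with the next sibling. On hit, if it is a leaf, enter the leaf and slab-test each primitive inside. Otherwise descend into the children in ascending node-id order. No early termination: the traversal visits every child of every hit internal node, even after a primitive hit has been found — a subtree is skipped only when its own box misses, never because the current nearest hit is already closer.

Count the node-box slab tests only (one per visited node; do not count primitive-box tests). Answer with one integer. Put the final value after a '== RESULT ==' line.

Traverse from the root:
N0 x:[41/2,40] y:[34,105/2] z:[22,58] -> hit [34,40], descend [2, 6, 14, 19]
  N2 x:[41/2,63/2] y:[87/2,105/2] z:[40,54] -> miss, prune
  N6 x:[43/2,61/2] y:[35,44] z:[28,58] -> miss, prune
  N14 x:[34,40] y:[34,81/2] z:[22,44] -> hit [34,40], descend [7, 13, 15, 16]
    N7 x:[77/2,40] y:[75/2,81/2] z:[39,41] -> hit [39,40] leaf, test {P3@t=39}
    N13 x:[34,71/2] y:[38,79/2] z:[32,38] -> miss, prune
    N15 x:[71/2,75/2] y:[40,81/2] z:[22,26] -> miss, prune
    N16 x:[69/2,37] y:[34,37] z:[41,44] -> miss, prune
  N19 x:[32,77/2] y:[81/2,103/2] z:[22,55] -> miss, prune

Visited [0, 2, 6, 14, 7, 13, 15, 16, 19]. Tests: 9 box, 1 leaf. Nearest: P3.

== RESULT ==
9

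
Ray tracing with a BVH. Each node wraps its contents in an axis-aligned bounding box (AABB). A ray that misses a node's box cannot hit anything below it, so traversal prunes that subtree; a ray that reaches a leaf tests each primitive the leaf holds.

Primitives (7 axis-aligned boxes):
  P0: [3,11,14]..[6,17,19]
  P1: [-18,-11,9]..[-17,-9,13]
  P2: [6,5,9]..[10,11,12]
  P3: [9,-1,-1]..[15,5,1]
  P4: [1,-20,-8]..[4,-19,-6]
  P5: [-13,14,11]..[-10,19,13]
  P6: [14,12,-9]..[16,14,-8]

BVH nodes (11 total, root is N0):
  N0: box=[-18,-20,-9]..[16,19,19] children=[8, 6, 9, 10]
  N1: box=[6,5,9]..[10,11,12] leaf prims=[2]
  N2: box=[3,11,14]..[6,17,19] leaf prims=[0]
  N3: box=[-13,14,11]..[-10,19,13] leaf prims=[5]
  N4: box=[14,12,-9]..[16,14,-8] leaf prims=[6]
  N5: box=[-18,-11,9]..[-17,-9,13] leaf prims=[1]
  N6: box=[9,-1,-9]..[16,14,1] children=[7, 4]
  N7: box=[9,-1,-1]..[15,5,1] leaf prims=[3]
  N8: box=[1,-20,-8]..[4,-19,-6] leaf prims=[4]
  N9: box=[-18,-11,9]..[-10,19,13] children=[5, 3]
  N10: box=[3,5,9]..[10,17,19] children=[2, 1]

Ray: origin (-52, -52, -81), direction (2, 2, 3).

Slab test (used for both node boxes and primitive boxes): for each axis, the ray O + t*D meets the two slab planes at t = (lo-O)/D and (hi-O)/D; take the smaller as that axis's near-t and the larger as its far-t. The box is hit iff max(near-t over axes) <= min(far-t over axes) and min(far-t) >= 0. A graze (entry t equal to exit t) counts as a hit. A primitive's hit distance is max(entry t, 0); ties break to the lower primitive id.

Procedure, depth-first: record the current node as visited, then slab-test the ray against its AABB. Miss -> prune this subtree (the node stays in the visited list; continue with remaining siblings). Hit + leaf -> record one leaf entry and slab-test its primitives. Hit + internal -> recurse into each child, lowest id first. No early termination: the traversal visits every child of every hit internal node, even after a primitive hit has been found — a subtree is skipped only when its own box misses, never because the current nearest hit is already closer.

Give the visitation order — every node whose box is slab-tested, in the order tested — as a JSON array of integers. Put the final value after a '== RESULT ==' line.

Traverse from the root:
N0 x:[17,34] y:[16,71/2] z:[24,100/3] -> hit [24,100/3], descend [6, 8, 9, 10]
  N6 x:[61/2,34] y:[51/2,33] z:[24,82/3] -> miss, prune
  N8 x:[53/2,28] y:[16,33/2] z:[73/3,25] -> miss, prune
  N9 x:[17,21] y:[41/2,71/2] z:[30,94/3] -> miss, prune
  N10 x:[55/2,31] y:[57/2,69/2] z:[30,100/3] -> hit [30,31], descend [1, 2]
    N1 x:[29,31] y:[57/2,63/2] z:[30,31] -> hit [30,31] leaf, test {P2@t=30}
    N2 x:[55/2,29] y:[63/2,69/2] z:[95/3,100/3] -> miss, prune

Summary -> nodes [0, 6, 8, 9, 10, 1, 2]; box-tests=7; leaf-entries=1; first=P2

== RESULT ==
[0, 6, 8, 9, 10, 1, 2]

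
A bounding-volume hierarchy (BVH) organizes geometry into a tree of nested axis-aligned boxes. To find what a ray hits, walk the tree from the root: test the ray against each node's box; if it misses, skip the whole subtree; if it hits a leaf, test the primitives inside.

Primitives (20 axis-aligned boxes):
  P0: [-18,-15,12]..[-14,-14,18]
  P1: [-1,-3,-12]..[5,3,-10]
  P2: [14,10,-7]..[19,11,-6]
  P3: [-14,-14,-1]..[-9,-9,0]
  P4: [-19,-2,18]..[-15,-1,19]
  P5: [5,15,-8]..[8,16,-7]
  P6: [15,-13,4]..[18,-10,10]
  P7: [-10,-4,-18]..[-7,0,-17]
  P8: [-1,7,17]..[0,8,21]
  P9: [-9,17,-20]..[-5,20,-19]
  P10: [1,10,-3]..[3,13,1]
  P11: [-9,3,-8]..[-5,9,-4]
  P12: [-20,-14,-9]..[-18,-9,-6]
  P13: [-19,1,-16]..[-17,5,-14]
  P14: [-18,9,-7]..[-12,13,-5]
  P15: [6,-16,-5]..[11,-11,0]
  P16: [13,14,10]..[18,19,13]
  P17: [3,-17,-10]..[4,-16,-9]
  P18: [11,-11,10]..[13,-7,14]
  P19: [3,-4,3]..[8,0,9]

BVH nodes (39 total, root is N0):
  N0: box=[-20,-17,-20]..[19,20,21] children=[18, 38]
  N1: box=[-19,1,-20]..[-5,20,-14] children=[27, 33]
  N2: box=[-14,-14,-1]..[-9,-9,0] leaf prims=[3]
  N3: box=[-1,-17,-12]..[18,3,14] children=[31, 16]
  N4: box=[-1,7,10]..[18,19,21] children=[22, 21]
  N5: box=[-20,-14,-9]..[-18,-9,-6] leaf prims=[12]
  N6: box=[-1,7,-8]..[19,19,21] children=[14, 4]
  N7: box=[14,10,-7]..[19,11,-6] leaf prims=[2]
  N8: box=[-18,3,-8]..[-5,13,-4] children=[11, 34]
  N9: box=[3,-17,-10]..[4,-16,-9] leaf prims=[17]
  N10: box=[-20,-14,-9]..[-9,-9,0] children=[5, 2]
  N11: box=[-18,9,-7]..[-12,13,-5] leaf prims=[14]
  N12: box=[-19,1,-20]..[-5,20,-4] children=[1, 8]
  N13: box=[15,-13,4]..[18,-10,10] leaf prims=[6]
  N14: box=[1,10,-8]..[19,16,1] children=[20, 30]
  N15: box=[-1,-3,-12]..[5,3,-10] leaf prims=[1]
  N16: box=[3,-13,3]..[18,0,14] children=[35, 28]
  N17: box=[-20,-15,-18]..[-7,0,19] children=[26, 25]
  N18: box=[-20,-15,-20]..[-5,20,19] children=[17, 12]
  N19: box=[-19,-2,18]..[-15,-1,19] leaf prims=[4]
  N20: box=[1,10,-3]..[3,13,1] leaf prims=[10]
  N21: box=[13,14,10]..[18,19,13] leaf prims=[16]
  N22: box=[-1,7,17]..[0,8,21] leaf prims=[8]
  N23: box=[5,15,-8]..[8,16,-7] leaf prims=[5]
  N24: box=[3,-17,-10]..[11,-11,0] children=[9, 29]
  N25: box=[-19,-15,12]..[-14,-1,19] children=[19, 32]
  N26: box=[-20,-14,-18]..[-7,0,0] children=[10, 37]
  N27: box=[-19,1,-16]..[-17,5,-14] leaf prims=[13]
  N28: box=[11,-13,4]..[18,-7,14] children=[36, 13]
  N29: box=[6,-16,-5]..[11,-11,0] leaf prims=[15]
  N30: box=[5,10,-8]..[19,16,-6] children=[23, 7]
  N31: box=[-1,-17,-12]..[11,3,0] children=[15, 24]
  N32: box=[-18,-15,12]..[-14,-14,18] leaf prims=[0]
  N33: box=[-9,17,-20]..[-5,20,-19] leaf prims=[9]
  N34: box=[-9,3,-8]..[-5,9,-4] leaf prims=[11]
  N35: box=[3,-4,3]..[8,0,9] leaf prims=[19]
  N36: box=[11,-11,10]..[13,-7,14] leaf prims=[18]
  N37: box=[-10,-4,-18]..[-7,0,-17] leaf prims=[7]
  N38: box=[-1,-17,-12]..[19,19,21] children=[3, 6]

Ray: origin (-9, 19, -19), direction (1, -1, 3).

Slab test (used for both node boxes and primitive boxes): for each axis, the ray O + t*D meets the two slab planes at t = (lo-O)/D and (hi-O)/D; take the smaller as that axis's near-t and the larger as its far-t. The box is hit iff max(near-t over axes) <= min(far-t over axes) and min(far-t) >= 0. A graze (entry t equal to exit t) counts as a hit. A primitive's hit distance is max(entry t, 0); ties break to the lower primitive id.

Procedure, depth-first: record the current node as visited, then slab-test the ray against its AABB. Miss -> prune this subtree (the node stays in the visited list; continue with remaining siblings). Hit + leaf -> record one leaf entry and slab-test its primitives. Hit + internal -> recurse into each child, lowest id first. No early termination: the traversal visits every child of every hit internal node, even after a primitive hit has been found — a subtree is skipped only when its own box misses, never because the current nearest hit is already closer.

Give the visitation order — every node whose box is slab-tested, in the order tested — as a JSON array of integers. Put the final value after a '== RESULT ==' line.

Walk:
N0 x:[-11,28] y:[-1,36] z:[-1/3,40/3] -> hit [-1/3,40/3], descend [18, 38]
  N18 x:[-11,4] y:[-1,34] z:[-1/3,38/3] -> hit [-1/3,4], descend [12, 17]
    N12 x:[-10,4] y:[-1,18] z:[-1/3,5] -> hit [-1/3,4], descend [1, 8]
      N1 x:[-10,4] y:[-1,18] z:[-1/3,5/3] -> hit [-1/3,5/3], descend [27, 33]
        N27 x:[-10,-8] y:[14,18] z:[1,5/3] -> miss, prune
        N33 x:[0,4] y:[-1,2] z:[-1/3,0] -> hit [0,0] leaf, test {P9@t=0}
      N8 x:[-9,4] y:[6,16] z:[11/3,5] -> miss, prune
    N17 x:[-11,2] y:[19,34] z:[1/3,38/3] -> miss, prune
  N38 x:[8,28] y:[0,36] z:[7/3,40/3] -> hit [8,40/3], descend [3, 6]
    N3 x:[8,27] y:[16,36] z:[7/3,11] -> miss, prune
    N6 x:[8,28] y:[0,12] z:[11/3,40/3] -> hit [8,12], descend [4, 14]
      N4 x:[8,27] y:[0,12] z:[29/3,40/3] -> hit [29/3,12], descend [21, 22]
        N21 x:[22,27] y:[0,5] z:[29/3,32/3] -> miss, prune
        N22 x:[8,9] y:[11,12] z:[12,40/3] -> miss, prune
      N14 x:[10,28] y:[3,9] z:[11/3,20/3] -> miss, prune

order=[0, 18, 12, 1, 27, 33, 8, 17, 38, 3, 6, 4, 21, 22, 14]  |boxes|=15  |leaves|=1  hit=P9

== RESULT ==
[0, 18, 12, 1, 27, 33, 8, 17, 38, 3, 6, 4, 21, 22, 14]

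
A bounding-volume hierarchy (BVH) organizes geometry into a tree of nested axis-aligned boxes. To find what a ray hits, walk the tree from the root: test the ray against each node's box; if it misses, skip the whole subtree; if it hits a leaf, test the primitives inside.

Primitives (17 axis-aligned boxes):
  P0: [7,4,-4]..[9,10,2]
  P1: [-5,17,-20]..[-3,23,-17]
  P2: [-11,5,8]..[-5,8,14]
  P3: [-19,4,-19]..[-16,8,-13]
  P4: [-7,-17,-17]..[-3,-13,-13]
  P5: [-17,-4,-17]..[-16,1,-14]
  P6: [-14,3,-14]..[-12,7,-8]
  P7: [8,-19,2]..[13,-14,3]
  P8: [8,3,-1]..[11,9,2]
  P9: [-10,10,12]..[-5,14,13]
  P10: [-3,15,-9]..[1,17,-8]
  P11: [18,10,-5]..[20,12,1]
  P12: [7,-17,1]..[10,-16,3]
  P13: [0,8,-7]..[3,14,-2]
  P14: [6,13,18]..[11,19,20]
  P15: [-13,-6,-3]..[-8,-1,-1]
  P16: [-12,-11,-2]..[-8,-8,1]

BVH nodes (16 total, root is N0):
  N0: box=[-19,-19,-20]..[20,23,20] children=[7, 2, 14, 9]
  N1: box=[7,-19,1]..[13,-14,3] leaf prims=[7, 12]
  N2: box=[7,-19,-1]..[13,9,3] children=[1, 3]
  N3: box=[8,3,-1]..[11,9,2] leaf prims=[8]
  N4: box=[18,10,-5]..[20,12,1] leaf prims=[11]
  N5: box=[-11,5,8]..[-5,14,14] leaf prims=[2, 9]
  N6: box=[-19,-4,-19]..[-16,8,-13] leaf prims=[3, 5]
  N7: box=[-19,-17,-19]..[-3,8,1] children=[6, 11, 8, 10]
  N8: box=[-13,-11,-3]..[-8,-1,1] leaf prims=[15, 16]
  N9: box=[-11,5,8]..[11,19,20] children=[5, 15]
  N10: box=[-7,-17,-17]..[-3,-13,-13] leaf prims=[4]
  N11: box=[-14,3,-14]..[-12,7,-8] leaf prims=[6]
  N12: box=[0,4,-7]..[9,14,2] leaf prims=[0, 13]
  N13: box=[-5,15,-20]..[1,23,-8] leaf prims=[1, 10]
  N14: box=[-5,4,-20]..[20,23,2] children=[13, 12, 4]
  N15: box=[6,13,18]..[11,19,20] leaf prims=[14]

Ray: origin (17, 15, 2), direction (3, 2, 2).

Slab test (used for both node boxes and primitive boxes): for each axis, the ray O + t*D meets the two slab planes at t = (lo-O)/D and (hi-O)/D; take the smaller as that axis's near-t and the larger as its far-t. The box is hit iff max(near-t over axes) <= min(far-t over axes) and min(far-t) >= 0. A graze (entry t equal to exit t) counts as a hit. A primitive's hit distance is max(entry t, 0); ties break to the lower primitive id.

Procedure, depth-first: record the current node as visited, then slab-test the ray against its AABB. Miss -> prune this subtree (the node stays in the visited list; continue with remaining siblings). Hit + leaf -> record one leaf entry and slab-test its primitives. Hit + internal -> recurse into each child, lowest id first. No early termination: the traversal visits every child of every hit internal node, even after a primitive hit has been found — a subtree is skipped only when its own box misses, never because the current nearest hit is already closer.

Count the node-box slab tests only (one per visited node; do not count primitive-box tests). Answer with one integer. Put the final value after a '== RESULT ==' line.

Trace the traversal:
N0 x:[-12,1] y:[-17,4] z:[-11,9] -> hit [-11,1], descend [2, 7, 9, 14]
  N2 x:[-10/3,-4/3] y:[-17,-3] z:[-3/2,1/2] -> miss, prune
  N7 x:[-12,-20/3] y:[-16,-7/2] z:[-21/2,-1/2] -> miss, prune
  N9 x:[-28/3,-2] y:[-5,2] z:[3,9] -> miss, prune
  N14 x:[-22/3,1] y:[-11/2,4] z:[-11,0] -> hit [-11/2,0], descend [4, 12, 13]
    N4 x:[1/3,1] y:[-5/2,-3/2] z:[-7/2,-1/2] -> miss, prune
    N12 x:[-17/3,-8/3] y:[-11/2,-1/2] z:[-9/2,0] -> miss, prune
    N13 x:[-22/3,-16/3] y:[0,4] z:[-11,-5] -> miss, prune

8 AABB tests over nodes [0, 2, 7, 9, 14, 4, 12, 13]; 0 leaves entered; closest miss.

== RESULT ==
8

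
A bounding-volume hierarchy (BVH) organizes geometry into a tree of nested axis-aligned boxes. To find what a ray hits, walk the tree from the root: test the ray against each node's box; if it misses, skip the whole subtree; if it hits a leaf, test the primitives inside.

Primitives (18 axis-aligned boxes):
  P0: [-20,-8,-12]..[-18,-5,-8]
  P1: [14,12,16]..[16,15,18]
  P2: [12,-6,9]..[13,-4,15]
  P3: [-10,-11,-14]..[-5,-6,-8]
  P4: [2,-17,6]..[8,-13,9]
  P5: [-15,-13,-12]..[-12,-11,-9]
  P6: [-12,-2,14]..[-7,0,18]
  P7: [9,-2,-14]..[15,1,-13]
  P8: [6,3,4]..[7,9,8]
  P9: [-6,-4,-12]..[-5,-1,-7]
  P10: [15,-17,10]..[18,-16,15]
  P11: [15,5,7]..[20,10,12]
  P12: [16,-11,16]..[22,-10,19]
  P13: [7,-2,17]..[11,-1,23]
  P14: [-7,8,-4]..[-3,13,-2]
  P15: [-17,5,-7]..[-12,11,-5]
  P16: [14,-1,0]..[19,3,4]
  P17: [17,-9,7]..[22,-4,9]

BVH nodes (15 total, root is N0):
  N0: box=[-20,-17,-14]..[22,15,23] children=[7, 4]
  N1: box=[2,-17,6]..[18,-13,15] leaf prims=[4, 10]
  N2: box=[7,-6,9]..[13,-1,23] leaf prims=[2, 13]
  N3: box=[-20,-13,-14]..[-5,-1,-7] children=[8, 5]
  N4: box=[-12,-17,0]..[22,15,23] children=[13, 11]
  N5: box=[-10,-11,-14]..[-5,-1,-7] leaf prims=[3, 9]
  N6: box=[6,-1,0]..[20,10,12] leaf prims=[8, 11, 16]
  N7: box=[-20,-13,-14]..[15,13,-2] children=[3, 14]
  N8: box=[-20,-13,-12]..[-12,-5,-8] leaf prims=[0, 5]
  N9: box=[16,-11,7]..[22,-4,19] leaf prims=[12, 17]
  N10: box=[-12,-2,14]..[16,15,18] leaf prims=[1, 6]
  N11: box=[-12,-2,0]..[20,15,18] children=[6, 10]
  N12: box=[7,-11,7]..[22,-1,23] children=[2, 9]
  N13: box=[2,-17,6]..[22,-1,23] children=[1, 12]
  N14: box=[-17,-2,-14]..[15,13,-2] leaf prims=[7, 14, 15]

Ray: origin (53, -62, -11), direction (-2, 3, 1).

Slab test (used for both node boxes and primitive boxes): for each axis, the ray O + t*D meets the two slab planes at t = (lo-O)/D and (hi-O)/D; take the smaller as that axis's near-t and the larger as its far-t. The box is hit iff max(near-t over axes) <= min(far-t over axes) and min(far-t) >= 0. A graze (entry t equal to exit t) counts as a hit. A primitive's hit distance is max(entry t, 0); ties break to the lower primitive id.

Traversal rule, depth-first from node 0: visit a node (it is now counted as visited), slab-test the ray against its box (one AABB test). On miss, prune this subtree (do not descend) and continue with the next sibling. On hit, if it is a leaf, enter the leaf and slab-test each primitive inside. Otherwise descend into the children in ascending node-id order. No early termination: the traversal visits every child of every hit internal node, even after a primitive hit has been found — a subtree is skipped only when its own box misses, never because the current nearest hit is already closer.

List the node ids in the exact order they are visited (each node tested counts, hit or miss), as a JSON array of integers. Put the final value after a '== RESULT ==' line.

Traverse from the root:
N0 x:[31/2,73/2] y:[15,77/3] z:[-3,34] -> hit [31/2,77/3], descend [4, 7]
  N4 x:[31/2,65/2] y:[15,77/3] z:[11,34] -> hit [31/2,77/3], descend [11, 13]
    N11 x:[33/2,65/2] y:[20,77/3] z:[11,29] -> hit [20,77/3], descend [6, 10]
      N6 x:[33/2,47/2] y:[61/3,24] z:[11,23] -> hit [61/3,23] leaf, test {P8(miss), P11(miss), P16(miss)}
      N10 x:[37/2,65/2] y:[20,77/3] z:[25,29] -> hit [25,77/3] leaf, test {P1(miss), P6(miss)}
    N13 x:[31/2,51/2] y:[15,61/3] z:[17,34] -> hit [17,61/3], descend [1, 12]
      N1 x:[35/2,51/2] y:[15,49/3] z:[17,26] -> miss, prune
      N12 x:[31/2,23] y:[17,61/3] z:[18,34] -> hit [18,61/3], descend [2, 9]
        N2 x:[20,23] y:[56/3,61/3] z:[20,34] -> hit [20,61/3] leaf, test {P2(miss), P13(miss)}
        N9 x:[31/2,37/2] y:[17,58/3] z:[18,30] -> hit [18,37/2] leaf, test {P12(miss), P17@t=18}
  N7 x:[19,73/2] y:[49/3,25] z:[-3,9] -> miss, prune

order=[0, 4, 11, 6, 10, 13, 1, 12, 2, 9, 7]  |boxes|=11  |leaves|=4  hit=P17

== RESULT ==
[0, 4, 11, 6, 10, 13, 1, 12, 2, 9, 7]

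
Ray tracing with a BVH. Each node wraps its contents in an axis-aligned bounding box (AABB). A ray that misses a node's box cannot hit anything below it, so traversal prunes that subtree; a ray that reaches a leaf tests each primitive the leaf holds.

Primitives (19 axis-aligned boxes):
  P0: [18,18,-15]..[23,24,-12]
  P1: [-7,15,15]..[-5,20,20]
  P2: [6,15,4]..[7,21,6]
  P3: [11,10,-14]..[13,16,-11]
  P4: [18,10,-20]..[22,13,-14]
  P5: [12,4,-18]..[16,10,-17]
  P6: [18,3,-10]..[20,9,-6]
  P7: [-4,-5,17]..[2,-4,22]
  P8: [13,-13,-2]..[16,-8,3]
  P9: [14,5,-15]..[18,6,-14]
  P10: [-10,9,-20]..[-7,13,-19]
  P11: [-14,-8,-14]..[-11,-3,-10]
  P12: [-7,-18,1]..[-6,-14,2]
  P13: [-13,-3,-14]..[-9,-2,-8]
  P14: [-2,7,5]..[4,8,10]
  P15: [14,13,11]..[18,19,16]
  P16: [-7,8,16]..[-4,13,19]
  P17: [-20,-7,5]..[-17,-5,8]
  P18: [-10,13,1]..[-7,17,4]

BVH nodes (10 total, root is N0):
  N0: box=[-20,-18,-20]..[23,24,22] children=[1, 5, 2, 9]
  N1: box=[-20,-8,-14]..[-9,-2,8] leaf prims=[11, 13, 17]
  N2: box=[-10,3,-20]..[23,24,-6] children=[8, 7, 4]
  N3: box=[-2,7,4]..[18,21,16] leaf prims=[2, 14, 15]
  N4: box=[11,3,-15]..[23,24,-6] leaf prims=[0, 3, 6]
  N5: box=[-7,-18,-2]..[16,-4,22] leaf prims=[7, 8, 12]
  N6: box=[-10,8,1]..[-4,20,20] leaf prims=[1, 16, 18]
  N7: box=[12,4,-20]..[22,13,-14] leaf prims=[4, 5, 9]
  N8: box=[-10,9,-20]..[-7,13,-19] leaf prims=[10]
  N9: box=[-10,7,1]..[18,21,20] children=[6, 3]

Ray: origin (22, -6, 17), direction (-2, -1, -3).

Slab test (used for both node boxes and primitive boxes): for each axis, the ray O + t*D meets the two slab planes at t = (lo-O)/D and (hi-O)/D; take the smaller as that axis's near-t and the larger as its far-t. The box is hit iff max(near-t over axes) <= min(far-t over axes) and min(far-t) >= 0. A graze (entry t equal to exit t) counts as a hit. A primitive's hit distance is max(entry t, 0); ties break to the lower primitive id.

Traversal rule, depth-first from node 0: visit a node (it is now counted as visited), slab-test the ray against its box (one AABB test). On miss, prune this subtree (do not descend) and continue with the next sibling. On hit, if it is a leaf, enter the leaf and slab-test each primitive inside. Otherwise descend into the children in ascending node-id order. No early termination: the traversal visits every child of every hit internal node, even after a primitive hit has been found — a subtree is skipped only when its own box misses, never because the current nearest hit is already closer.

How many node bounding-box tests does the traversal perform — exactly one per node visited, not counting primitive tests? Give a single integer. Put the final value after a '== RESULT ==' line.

Traverse from the root:
N0 x:[-1/2,21] y:[-30,12] z:[-5/3,37/3] -> hit [-1/2,12], descend [1, 2, 5, 9]
  N1 x:[31/2,21] y:[-4,2] z:[3,31/3] -> miss, prune
  N2 x:[-1/2,16] y:[-30,-9] z:[23/3,37/3] -> miss, prune
  N5 x:[3,29/2] y:[-2,12] z:[-5/3,19/3] -> hit [3,19/3] leaf, test {P7(miss), P8(miss), P12(miss)}
  N9 x:[2,16] y:[-27,-13] z:[-1,16/3] -> miss, prune

5 AABB tests over nodes [0, 1, 2, 5, 9]; 1 leaf entered; closest miss.

== RESULT ==
5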